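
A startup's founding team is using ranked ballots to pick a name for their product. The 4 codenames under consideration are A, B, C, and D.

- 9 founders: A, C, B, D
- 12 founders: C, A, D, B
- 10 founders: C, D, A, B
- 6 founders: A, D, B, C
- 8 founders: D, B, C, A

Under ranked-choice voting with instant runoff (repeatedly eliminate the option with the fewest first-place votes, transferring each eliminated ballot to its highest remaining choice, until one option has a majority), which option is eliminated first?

Round 1: C 22, A 15, D 8, B 0. B has the fewest and is eliminated.
Round 2: C 22, A 15, D 8. D has the fewest and is eliminated.
Round 3: C 30, A 15. C has a majority.

B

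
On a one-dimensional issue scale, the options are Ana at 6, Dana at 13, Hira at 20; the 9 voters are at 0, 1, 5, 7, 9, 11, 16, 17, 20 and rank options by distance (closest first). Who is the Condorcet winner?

Ana

With single-peaked preferences on a line, the Condorcet winner is the candidate closest to the median voter.
The median voter (position 9) is closest to Ana at 6.
Check: Ana vs Hira — voters closer to Ana: 6 of 9.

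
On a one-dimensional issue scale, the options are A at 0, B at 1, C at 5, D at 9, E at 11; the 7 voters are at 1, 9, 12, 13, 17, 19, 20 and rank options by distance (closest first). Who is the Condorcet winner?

With single-peaked preferences on a line, the Condorcet winner is the candidate closest to the median voter.
The median voter (position 13) is closest to E at 11.
Check: E vs A — voters closer to E: 6 of 7.

E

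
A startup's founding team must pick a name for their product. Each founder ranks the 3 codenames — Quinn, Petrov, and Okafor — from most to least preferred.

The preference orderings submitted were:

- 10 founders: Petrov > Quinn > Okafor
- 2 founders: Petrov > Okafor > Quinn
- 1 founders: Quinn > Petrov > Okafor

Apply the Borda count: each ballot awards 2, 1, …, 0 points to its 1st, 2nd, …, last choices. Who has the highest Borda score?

Petrov

Borda scores:
  Quinn: 10·1 + 2·0 + 2 = 12
  Petrov: 10·2 + 2·2 + 1 = 25
  Okafor: 10·0 + 2·1 + 0 = 2
Petrov has the highest total.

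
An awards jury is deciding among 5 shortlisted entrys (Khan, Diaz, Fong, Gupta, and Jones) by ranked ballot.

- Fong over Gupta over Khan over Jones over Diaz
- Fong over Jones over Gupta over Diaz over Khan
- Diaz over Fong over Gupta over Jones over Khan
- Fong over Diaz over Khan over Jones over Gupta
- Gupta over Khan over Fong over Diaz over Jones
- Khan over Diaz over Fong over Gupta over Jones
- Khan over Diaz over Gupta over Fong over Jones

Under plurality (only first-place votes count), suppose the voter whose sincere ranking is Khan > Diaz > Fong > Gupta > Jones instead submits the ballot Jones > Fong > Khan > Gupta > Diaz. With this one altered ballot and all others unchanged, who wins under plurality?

Fong

First-place totals with the altered ballot: Khan 1, Diaz 1, Fong 3, Gupta 1, Jones 1.
The winner is unchanged: still Fong.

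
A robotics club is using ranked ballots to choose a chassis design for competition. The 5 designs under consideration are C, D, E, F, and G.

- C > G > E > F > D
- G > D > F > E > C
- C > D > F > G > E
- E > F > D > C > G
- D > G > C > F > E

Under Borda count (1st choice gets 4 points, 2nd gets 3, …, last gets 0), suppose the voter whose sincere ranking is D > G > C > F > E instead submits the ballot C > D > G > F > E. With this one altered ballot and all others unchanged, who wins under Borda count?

C

Borda totals with the altered ballot: C 13, D 11, E 7, F 9, G 10.
The switch changes the winner from D to C.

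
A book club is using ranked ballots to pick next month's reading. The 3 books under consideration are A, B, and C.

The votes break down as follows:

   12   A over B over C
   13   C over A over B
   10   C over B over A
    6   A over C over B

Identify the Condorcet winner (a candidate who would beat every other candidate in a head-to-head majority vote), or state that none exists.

C

Head-to-head results (41 voters total):
A vs B: A wins 31–10.
A vs C: C wins 23–18.
B vs C: C wins 29–12.
C beats each rival — A (23–18), B (29–12) — so C is the Condorcet winner.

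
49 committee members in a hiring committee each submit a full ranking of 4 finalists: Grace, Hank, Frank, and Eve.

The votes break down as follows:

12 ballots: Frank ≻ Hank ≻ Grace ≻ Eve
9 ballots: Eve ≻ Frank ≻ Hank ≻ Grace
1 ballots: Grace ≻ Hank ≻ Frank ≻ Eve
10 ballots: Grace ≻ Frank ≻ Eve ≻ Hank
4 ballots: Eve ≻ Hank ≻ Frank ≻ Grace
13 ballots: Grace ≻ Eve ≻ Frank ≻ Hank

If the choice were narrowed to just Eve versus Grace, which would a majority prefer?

Ballots ranking Eve above Grace: 9+4 = 13.
Ballots ranking Grace above Eve: 12+1+10+13 = 36.
Grace wins the head-to-head, 36–13.

Grace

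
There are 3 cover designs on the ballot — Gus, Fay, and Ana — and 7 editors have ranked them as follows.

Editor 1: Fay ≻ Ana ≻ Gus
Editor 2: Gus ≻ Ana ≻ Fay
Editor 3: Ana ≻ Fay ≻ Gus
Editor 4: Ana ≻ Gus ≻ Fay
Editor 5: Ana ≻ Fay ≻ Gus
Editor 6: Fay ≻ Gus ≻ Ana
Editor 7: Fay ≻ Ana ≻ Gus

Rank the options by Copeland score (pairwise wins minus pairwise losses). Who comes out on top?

Pairwise results:
  Gus vs Fay: Fay wins 5–2.
  Gus vs Ana: Ana wins 5–2.
  Fay vs Ana: Ana wins 4–3.
Copeland scores (wins − losses):
  Gus: 0 − 2 = -2
  Fay: 1 − 1 = 0
  Ana: 2 − 0 = 2
Ana has the best Copeland score.

Ana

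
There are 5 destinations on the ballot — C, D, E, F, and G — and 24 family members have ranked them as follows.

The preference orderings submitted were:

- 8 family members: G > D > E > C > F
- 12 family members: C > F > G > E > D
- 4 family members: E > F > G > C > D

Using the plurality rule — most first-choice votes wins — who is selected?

First-place vote totals:
  C: 12
  D: 0
  E: 4
  F: 0
  G: 8
C has the most first-place votes.

C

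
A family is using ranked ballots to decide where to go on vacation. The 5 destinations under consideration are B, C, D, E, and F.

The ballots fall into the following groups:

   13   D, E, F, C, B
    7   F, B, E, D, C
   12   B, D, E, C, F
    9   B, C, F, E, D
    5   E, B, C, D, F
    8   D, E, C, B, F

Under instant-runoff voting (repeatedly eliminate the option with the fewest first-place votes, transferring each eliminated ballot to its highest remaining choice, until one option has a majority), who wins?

B

Round 1: B 21, D 21, F 7, E 5, C 0. C has the fewest and is eliminated.
Round 2: B 21, D 21, F 7, E 5. E has the fewest and is eliminated.
Round 3: B 26, D 21, F 7. F has the fewest and is eliminated.
Round 4: B 33, D 21. B has a majority.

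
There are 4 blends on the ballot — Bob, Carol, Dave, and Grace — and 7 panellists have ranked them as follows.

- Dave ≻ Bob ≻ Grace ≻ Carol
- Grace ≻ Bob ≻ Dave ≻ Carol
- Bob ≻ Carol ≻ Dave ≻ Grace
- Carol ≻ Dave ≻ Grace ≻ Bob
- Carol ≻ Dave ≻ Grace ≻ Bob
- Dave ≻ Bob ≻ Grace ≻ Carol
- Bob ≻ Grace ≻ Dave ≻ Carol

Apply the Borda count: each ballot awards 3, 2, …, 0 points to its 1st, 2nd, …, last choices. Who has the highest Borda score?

Borda scores:
  Bob: 2 + 2 + 3 + 0 + 0 + 2 + 3 = 12
  Carol: 0 + 0 + 2 + 3 + 3 + 0 + 0 = 8
  Dave: 3 + 1 + 1 + 2 + 2 + 3 + 1 = 13
  Grace: 1 + 3 + 0 + 1 + 1 + 1 + 2 = 9
Dave has the highest total.

Dave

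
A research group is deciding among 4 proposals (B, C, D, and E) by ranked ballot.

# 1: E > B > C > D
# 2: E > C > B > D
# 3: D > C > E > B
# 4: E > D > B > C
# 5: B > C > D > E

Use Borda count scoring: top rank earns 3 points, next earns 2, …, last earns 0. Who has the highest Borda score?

Borda scores:
  B: 2 + 1 + 0 + 1 + 3 = 7
  C: 1 + 2 + 2 + 0 + 2 = 7
  D: 0 + 0 + 3 + 2 + 1 = 6
  E: 3 + 3 + 1 + 3 + 0 = 10
E has the highest total.

E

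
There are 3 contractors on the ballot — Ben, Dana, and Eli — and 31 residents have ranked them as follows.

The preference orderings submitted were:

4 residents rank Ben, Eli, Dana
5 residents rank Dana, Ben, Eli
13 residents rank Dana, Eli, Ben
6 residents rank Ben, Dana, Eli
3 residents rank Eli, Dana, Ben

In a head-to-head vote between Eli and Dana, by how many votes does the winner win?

Ballots ranking Eli above Dana: 4+3 = 7.
Ballots ranking Dana above Eli: 5+13+6 = 24.
Dana wins 24–7, a margin of 17.

17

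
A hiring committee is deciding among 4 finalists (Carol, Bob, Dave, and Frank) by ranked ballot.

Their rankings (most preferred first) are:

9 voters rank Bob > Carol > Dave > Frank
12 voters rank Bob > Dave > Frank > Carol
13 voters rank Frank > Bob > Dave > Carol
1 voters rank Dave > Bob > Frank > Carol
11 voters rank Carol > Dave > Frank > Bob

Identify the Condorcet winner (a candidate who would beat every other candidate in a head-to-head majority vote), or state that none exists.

Head-to-head results (46 voters total):
Carol vs Bob: Bob wins 35–11.
Carol vs Dave: Dave wins 26–20.
Carol vs Frank: Frank wins 26–20.
Bob vs Dave: Bob wins 34–12.
Bob vs Frank: Frank wins 24–22.
Dave vs Frank: Dave wins 33–13.
No candidate beats all others: Bob beats Dave beats Frank beats Bob, a majority cycle.

None — there is no Condorcet winner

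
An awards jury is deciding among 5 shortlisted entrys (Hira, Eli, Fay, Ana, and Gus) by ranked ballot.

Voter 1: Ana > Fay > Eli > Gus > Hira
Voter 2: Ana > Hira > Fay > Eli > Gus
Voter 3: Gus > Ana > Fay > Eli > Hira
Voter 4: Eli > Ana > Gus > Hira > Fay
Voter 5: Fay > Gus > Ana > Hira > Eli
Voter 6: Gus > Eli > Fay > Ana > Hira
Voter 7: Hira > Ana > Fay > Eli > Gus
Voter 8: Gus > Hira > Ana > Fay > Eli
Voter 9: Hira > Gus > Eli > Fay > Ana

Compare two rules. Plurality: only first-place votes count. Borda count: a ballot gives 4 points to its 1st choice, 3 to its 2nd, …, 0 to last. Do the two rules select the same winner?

Plurality first-place counts: Hira 2, Eli 1, Fay 1, Ana 2, Gus 3 → Gus.
Borda totals: Hira 16, Eli 14, Fay 17, Ana 22, Gus 21 → Ana.
The two rules disagree: plurality picks Gus, Borda picks Ana.

No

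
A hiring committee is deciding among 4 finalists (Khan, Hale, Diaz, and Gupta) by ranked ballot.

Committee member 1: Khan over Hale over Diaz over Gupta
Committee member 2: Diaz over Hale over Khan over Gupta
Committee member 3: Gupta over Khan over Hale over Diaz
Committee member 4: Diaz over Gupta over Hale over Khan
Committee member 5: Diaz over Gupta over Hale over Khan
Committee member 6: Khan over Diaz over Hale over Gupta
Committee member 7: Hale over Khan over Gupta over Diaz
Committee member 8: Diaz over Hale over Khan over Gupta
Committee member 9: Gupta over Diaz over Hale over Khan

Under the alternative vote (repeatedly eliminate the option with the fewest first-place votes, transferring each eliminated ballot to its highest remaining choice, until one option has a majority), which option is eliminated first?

Hale

Round 1: Diaz 4, Khan 2, Gupta 2, Hale 1. Hale has the fewest and is eliminated.
Round 2: Diaz 4, Khan 3, Gupta 2. Gupta has the fewest and is eliminated.
Round 3: Diaz 5, Khan 4. Diaz has a majority.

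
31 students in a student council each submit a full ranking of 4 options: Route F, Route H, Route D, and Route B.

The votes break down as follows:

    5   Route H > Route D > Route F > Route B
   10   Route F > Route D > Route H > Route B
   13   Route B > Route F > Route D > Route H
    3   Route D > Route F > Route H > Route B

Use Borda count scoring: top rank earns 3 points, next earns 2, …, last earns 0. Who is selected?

Route F

Borda scores:
  Route F: 5·1 + 10·3 + 13·2 + 3·2 = 67
  Route H: 5·3 + 10·1 + 13·0 + 3·1 = 28
  Route D: 5·2 + 10·2 + 13·1 + 3·3 = 52
  Route B: 5·0 + 10·0 + 13·3 + 3·0 = 39
Route F has the highest total.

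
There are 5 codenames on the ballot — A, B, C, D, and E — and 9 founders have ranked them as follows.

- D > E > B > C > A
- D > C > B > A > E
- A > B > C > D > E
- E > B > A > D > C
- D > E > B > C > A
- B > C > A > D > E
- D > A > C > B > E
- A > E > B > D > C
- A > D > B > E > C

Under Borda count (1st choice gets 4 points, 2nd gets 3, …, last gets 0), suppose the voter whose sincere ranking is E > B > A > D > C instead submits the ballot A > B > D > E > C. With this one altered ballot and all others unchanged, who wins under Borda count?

Borda totals with the altered ballot: A 22, B 21, C 12, D 24, E 11.
The winner is unchanged: still D.

D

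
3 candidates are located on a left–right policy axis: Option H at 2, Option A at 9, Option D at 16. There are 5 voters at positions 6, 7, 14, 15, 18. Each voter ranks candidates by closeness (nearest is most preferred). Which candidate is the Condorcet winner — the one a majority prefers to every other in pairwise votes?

With single-peaked preferences on a line, the Condorcet winner is the candidate closest to the median voter.
The median voter (position 14) is closest to Option D at 16.
Check: Option D vs Option H — voters closer to Option D: 3 of 5.

Option D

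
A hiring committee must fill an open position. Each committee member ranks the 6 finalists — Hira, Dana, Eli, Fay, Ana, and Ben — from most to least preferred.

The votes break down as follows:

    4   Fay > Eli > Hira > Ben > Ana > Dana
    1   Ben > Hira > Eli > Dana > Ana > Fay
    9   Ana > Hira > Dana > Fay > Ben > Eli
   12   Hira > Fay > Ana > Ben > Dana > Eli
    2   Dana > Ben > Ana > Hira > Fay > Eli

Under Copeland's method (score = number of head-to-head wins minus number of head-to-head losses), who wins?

Pairwise results:
  Hira vs Dana: Hira wins 26–2.
  Hira vs Eli: Hira wins 24–4.
  Hira vs Fay: Hira wins 24–4.
  Hira vs Ana: Hira wins 17–11.
  Hira vs Ben: Hira wins 25–3.
  Dana vs Eli: Dana wins 23–5.
  Dana vs Fay: Fay wins 16–12.
  Dana vs Ana: Ana wins 25–3.
  Dana vs Ben: Ben wins 17–11.
  Eli vs Fay: Fay wins 27–1.
  Eli vs Ana: Ana wins 23–5.
  Eli vs Ben: Ben wins 24–4.
  Fay vs Ana: Fay wins 16–12.
  Fay vs Ben: Fay wins 25–3.
  Ana vs Ben: Ana wins 21–7.
Copeland scores (wins − losses):
  Hira: 5 − 0 = 5
  Dana: 1 − 4 = -3
  Eli: 0 − 5 = -5
  Fay: 4 − 1 = 3
  Ana: 3 − 2 = 1
  Ben: 2 − 3 = -1
Hira has the best Copeland score.

Hira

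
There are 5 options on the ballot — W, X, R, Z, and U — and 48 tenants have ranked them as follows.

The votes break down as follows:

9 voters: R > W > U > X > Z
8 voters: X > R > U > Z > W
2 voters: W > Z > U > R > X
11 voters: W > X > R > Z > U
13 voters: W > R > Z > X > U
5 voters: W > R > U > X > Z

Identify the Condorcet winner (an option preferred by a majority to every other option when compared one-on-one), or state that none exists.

W

Head-to-head results (48 voters total):
W vs X: W wins 40–8.
W vs R: W wins 31–17.
W vs Z: W wins 40–8.
W vs U: W wins 40–8.
X vs R: R wins 29–19.
X vs Z: X wins 33–15.
X vs U: X wins 32–16.
R vs Z: R wins 46–2.
R vs U: R wins 46–2.
Z vs U: Z wins 26–22.
W beats each rival — X (40–8), R (31–17), Z (40–8), U (40–8) — so W is the Condorcet winner.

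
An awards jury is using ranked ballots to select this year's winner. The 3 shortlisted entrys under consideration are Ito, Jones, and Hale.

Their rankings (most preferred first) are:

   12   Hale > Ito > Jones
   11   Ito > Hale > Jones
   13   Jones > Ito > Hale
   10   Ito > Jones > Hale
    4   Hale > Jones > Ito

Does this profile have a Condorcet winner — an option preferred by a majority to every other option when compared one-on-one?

Yes

Head-to-head results (50 voters total):
Ito vs Jones: Ito wins 33–17.
Ito vs Hale: Ito wins 34–16.
Jones vs Hale: Hale wins 27–23.
Ito beats each rival — Jones (33–17), Hale (34–16) — so Ito is the Condorcet winner.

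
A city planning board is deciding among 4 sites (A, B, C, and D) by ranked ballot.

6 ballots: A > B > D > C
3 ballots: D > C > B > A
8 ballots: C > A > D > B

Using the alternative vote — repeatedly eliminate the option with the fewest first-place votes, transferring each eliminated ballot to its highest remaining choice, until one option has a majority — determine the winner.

C

Round 1: C 8, A 6, D 3, B 0. B has the fewest and is eliminated.
Round 2: C 8, A 6, D 3. D has the fewest and is eliminated.
Round 3: C 11, A 6. C has a majority.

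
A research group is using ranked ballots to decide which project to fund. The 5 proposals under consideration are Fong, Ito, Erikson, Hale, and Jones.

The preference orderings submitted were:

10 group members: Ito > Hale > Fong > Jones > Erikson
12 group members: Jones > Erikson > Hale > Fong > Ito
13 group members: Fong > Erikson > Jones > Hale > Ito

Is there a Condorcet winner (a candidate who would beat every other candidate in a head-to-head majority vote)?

Head-to-head results (35 voters total):
Fong vs Ito: Fong wins 25–10.
Fong vs Erikson: Fong wins 23–12.
Fong vs Hale: Hale wins 22–13.
Fong vs Jones: Fong wins 23–12.
Ito vs Erikson: Erikson wins 25–10.
Ito vs Hale: Hale wins 25–10.
Ito vs Jones: Jones wins 25–10.
Erikson vs Hale: Erikson wins 25–10.
Erikson vs Jones: Jones wins 22–13.
Hale vs Jones: Jones wins 25–10.
No candidate beats all others: Fong beats Erikson beats Hale beats Fong, a majority cycle.

No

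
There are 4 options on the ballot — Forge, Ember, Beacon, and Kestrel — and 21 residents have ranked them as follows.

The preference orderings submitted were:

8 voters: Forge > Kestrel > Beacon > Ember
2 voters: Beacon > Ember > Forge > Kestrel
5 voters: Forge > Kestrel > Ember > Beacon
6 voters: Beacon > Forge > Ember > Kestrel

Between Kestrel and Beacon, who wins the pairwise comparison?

Ballots ranking Kestrel above Beacon: 8+5 = 13.
Ballots ranking Beacon above Kestrel: 2+6 = 8.
Kestrel wins the head-to-head, 13–8.

Kestrel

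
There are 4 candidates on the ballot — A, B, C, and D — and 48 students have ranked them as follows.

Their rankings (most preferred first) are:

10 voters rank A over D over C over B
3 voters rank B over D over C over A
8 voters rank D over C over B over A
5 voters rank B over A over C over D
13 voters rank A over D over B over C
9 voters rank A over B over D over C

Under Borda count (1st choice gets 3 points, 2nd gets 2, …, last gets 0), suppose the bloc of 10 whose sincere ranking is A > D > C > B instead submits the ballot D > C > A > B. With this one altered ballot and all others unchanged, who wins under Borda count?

Borda totals with the altered ballot: A 86, B 63, C 44, D 95.
The switch changes the winner from A to D.

D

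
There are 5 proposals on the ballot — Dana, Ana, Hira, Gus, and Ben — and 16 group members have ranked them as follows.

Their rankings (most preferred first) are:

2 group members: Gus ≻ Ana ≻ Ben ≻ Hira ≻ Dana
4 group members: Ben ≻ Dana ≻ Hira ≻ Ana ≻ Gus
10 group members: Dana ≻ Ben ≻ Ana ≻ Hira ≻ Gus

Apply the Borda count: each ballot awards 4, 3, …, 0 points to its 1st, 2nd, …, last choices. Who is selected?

Borda scores:
  Dana: 2·0 + 4·3 + 10·4 = 52
  Ana: 2·3 + 4·1 + 10·2 = 30
  Hira: 2·1 + 4·2 + 10·1 = 20
  Gus: 2·4 + 4·0 + 10·0 = 8
  Ben: 2·2 + 4·4 + 10·3 = 50
Dana has the highest total.

Dana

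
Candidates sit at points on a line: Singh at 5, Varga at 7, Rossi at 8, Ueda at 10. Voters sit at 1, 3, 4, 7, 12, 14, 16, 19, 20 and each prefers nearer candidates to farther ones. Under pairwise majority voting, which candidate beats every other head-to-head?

Ueda

With single-peaked preferences on a line, the Condorcet winner is the candidate closest to the median voter.
The median voter (position 12) is closest to Ueda at 10.
Check: Ueda vs Singh — voters closer to Ueda: 5 of 9.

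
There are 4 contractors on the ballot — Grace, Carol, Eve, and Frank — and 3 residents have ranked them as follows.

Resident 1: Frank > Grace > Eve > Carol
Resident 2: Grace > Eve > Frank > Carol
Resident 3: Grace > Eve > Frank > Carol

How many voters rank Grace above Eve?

Ballots ranking Grace above Eve: 3.
Ballots ranking Eve above Grace: 0.
So 3 of 3 voters prefer Grace to Eve.

3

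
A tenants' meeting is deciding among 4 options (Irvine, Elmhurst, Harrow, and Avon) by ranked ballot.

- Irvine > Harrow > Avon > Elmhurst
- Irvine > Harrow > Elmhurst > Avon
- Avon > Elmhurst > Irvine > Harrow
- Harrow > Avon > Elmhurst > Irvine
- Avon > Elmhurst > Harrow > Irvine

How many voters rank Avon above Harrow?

Ballots ranking Avon above Harrow: 2.
Ballots ranking Harrow above Avon: 3.
So 2 of 5 voters prefer Avon to Harrow.

2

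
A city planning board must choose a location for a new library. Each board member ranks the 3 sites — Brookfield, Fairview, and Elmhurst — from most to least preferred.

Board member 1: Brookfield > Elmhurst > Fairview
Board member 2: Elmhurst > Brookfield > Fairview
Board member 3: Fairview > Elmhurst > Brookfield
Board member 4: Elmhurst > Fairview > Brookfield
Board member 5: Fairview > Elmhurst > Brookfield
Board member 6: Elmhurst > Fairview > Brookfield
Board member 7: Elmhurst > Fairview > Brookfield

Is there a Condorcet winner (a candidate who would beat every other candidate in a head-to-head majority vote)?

Head-to-head results (7 voters total):
Brookfield vs Fairview: Fairview wins 5–2.
Brookfield vs Elmhurst: Elmhurst wins 6–1.
Fairview vs Elmhurst: Elmhurst wins 5–2.
Elmhurst beats each rival — Brookfield (6–1), Fairview (5–2) — so Elmhurst is the Condorcet winner.

Yes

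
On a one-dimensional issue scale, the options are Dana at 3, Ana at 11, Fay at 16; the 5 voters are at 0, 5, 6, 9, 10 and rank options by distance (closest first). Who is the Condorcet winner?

With single-peaked preferences on a line, the Condorcet winner is the candidate closest to the median voter.
The median voter (position 6) is closest to Dana at 3.
Check: Dana vs Fay — voters closer to Dana: 4 of 5.

Dana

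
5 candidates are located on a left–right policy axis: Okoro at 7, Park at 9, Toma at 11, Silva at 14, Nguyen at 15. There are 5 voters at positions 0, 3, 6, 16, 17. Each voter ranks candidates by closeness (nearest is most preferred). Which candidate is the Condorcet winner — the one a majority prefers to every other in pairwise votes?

Okoro

With single-peaked preferences on a line, the Condorcet winner is the candidate closest to the median voter.
The median voter (position 6) is closest to Okoro at 7.
Check: Okoro vs Park — voters closer to Okoro: 3 of 5.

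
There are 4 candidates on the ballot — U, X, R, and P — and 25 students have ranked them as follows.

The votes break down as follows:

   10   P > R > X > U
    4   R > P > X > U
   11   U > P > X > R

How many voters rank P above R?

Ballots ranking P above R: 10+11 = 21.
Ballots ranking R above P: 4.
So 21 of 25 voters prefer P to R.

21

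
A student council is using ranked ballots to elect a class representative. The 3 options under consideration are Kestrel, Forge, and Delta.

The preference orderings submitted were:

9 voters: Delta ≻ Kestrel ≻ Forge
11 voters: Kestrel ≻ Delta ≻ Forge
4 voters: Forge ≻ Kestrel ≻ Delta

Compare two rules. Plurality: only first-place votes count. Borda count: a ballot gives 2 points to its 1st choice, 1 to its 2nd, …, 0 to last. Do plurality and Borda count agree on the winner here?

Yes

Plurality first-place counts: Kestrel 11, Forge 4, Delta 9 → Kestrel.
Borda totals: Kestrel 35, Forge 8, Delta 29 → Kestrel.
The two rules agree on Kestrel.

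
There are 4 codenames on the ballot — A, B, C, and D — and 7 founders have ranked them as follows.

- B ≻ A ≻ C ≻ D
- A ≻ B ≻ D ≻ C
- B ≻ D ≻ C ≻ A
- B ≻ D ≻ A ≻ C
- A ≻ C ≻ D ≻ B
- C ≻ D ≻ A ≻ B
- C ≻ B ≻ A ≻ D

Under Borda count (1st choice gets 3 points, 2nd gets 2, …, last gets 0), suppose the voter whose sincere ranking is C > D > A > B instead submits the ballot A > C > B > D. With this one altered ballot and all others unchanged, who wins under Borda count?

B

Borda totals with the altered ballot: A 13, B 14, C 9, D 6.
The winner is unchanged: still B.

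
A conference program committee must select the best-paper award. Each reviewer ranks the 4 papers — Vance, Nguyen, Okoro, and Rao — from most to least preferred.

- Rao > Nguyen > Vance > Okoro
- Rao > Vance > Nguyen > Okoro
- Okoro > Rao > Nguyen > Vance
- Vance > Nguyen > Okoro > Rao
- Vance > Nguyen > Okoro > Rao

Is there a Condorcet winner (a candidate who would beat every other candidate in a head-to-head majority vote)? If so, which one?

Head-to-head results (5 voters total):
Vance vs Nguyen: Vance wins 3–2.
Vance vs Okoro: Vance wins 4–1.
Vance vs Rao: Rao wins 3–2.
Nguyen vs Okoro: Nguyen wins 4–1.
Nguyen vs Rao: Rao wins 3–2.
Okoro vs Rao: Okoro wins 3–2.
No candidate beats all others: Vance beats Okoro beats Rao beats Vance, a majority cycle.

None — there is no Condorcet winner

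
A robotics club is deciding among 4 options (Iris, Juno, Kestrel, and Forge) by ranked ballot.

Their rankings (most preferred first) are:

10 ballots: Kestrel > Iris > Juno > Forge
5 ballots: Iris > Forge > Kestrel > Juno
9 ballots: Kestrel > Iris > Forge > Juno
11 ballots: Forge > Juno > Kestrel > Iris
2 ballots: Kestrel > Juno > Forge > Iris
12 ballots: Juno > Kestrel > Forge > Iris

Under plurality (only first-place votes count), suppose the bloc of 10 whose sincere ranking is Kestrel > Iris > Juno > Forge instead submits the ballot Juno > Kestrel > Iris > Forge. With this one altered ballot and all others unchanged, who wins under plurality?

Juno

First-place totals with the altered ballot: Iris 5, Juno 22, Kestrel 11, Forge 11.
The switch changes the winner from Kestrel to Juno.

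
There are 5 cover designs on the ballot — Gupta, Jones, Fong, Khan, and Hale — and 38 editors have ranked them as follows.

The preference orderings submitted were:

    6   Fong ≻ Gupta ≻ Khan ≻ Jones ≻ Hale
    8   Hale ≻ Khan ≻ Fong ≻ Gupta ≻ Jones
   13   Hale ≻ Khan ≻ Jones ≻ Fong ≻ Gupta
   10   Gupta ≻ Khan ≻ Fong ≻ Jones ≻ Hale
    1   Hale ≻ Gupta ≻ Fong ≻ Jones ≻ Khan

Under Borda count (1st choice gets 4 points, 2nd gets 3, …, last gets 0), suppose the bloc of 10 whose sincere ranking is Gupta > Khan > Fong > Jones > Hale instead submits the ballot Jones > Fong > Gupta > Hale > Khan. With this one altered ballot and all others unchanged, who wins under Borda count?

Hale

Borda totals with the altered ballot: Gupta 49, Jones 73, Fong 85, Khan 75, Hale 98.
The switch changes the winner from Khan to Hale.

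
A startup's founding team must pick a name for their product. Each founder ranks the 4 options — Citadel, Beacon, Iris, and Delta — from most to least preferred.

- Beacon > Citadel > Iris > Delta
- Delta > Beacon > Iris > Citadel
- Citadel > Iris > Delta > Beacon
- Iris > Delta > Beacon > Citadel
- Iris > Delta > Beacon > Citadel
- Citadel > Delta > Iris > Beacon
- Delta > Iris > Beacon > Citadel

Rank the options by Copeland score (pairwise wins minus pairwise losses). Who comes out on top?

Pairwise results:
  Citadel vs Beacon: Beacon wins 5–2.
  Citadel vs Iris: Iris wins 4–3.
  Citadel vs Delta: Delta wins 4–3.
  Beacon vs Iris: Iris wins 5–2.
  Beacon vs Delta: Delta wins 6–1.
  Iris vs Delta: Iris wins 4–3.
Copeland scores (wins − losses):
  Citadel: 0 − 3 = -3
  Beacon: 1 − 2 = -1
  Iris: 3 − 0 = 3
  Delta: 2 − 1 = 1
Iris has the best Copeland score.

Iris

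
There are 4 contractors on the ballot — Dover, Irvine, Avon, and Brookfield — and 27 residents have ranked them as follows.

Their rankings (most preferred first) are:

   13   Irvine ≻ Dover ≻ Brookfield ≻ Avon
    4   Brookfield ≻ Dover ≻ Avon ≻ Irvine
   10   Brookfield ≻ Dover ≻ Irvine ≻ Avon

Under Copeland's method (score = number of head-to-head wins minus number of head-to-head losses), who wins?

Brookfield

Pairwise results:
  Dover vs Irvine: Dover wins 14–13.
  Dover vs Avon: Dover wins 27–0.
  Dover vs Brookfield: Brookfield wins 14–13.
  Irvine vs Avon: Irvine wins 23–4.
  Irvine vs Brookfield: Brookfield wins 14–13.
  Avon vs Brookfield: Brookfield wins 27–0.
Copeland scores (wins − losses):
  Dover: 2 − 1 = 1
  Irvine: 1 − 2 = -1
  Avon: 0 − 3 = -3
  Brookfield: 3 − 0 = 3
Brookfield has the best Copeland score.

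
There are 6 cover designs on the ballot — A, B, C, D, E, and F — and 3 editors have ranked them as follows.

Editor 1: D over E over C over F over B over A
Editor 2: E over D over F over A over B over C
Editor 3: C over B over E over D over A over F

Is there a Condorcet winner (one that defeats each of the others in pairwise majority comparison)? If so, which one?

E

Head-to-head results (3 voters total):
A vs B: B wins 2–1.
A vs C: C wins 2–1.
A vs D: D wins 3–0.
A vs E: E wins 3–0.
A vs F: F wins 2–1.
B vs C: C wins 2–1.
B vs D: D wins 2–1.
B vs E: E wins 2–1.
B vs F: F wins 2–1.
C vs D: D wins 2–1.
C vs E: E wins 2–1.
C vs F: C wins 2–1.
D vs E: E wins 2–1.
D vs F: D wins 3–0.
E vs F: E wins 3–0.
E beats each rival — A (3–0), B (2–1), C (2–1), D (2–1), F (3–0) — so E is the Condorcet winner.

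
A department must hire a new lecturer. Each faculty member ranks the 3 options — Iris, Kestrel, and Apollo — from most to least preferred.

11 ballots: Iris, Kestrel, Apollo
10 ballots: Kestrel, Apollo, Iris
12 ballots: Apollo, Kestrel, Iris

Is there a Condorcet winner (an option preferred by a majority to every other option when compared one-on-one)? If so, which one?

Kestrel

Head-to-head results (33 voters total):
Iris vs Kestrel: Kestrel wins 22–11.
Iris vs Apollo: Apollo wins 22–11.
Kestrel vs Apollo: Kestrel wins 21–12.
Kestrel beats each rival — Iris (22–11), Apollo (21–12) — so Kestrel is the Condorcet winner.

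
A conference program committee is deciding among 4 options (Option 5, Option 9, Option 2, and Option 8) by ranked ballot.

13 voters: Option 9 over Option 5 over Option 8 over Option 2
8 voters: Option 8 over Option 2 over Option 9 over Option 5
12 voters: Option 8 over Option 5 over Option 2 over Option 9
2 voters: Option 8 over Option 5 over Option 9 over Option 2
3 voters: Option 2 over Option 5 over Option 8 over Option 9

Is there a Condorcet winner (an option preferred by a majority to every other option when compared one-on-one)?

Head-to-head results (38 voters total):
Option 5 vs Option 9: Option 9 wins 21–17.
Option 5 vs Option 2: Option 5 wins 27–11.
Option 5 vs Option 8: Option 8 wins 22–16.
Option 9 vs Option 2: Option 2 wins 23–15.
Option 9 vs Option 8: Option 8 wins 25–13.
Option 2 vs Option 8: Option 8 wins 35–3.
Option 8 beats each rival — Option 5 (22–16), Option 9 (25–13), Option 2 (35–3) — so Option 8 is the Condorcet winner.

Yes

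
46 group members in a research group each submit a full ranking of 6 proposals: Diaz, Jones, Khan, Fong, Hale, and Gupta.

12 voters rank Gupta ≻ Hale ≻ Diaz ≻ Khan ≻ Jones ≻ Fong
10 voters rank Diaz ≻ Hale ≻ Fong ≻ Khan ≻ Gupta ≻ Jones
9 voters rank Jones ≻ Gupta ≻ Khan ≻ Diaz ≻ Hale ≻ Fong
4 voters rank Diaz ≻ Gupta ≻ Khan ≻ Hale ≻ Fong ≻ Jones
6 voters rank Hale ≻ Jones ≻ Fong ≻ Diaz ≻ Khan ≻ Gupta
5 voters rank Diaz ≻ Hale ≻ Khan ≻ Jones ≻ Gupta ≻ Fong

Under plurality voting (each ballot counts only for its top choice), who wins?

Diaz

First-place vote totals:
  Diaz: 19
  Jones: 9
  Khan: 0
  Fong: 0
  Hale: 6
  Gupta: 12
Diaz has the most first-place votes.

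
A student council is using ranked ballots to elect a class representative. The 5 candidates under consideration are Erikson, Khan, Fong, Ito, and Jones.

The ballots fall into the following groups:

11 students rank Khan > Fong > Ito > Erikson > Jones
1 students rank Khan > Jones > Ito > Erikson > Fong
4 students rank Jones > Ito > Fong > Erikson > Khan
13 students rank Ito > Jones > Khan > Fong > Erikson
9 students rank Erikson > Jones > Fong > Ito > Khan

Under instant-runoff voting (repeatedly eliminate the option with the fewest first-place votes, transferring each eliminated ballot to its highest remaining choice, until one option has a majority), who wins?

Round 1: Ito 13, Khan 12, Erikson 9, Jones 4, Fong 0. Fong has the fewest and is eliminated.
Round 2: Ito 13, Khan 12, Erikson 9, Jones 4. Jones has the fewest and is eliminated.
Round 3: Ito 17, Khan 12, Erikson 9. Erikson has the fewest and is eliminated.
Round 4: Ito 26, Khan 12. Ito has a majority.

Ito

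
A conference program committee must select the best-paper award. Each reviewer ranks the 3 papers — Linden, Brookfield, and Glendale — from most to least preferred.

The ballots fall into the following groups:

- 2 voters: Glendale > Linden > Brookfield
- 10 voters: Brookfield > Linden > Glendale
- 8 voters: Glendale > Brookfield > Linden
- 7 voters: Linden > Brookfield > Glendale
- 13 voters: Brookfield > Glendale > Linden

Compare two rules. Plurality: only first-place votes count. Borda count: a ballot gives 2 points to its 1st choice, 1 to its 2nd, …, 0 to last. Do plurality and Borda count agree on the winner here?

Yes

Plurality first-place counts: Linden 7, Brookfield 23, Glendale 10 → Brookfield.
Borda totals: Linden 26, Brookfield 61, Glendale 33 → Brookfield.
The two rules agree on Brookfield.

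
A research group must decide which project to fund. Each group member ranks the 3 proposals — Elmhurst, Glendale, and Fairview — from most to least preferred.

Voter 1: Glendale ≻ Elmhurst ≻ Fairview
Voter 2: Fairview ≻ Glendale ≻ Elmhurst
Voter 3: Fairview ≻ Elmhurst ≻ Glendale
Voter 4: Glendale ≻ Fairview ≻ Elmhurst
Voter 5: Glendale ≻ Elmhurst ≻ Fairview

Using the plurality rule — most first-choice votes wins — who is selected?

Glendale

First-place vote totals:
  Elmhurst: 0
  Glendale: 3
  Fairview: 2
Glendale has the most first-place votes.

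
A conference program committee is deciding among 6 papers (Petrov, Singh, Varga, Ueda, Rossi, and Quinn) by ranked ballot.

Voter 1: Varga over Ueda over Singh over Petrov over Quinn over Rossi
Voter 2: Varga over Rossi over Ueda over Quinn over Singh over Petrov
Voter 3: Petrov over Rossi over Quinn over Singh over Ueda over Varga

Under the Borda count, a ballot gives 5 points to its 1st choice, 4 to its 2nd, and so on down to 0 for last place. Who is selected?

Borda scores:
  Petrov: 2 + 0 + 5 = 7
  Singh: 3 + 1 + 2 = 6
  Varga: 5 + 5 + 0 = 10
  Ueda: 4 + 3 + 1 = 8
  Rossi: 0 + 4 + 4 = 8
  Quinn: 1 + 2 + 3 = 6
Varga has the highest total.

Varga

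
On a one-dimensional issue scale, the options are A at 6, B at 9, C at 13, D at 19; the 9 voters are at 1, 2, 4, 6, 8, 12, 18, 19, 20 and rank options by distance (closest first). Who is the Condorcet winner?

B

With single-peaked preferences on a line, the Condorcet winner is the candidate closest to the median voter.
The median voter (position 8) is closest to B at 9.
Check: B vs D — voters closer to B: 6 of 9.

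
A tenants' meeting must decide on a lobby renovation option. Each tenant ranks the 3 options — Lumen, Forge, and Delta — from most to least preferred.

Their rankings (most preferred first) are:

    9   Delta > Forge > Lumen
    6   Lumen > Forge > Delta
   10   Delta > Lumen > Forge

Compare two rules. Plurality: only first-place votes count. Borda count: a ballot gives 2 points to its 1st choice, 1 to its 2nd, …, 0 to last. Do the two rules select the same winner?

Plurality first-place counts: Lumen 6, Forge 0, Delta 19 → Delta.
Borda totals: Lumen 22, Forge 15, Delta 38 → Delta.
The two rules agree on Delta.

Yes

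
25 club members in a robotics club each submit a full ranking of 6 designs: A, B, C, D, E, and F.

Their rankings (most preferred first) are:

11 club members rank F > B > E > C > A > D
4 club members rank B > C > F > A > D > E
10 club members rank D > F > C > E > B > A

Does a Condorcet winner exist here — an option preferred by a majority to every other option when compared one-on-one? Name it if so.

F

Head-to-head results (25 voters total):
A vs B: B wins 25–0.
A vs C: C wins 25–0.
A vs D: A wins 15–10.
A vs E: E wins 21–4.
A vs F: F wins 25–0.
B vs C: B wins 15–10.
B vs D: B wins 15–10.
B vs E: B wins 15–10.
B vs F: F wins 21–4.
C vs D: C wins 15–10.
C vs E: C wins 14–11.
C vs F: F wins 21–4.
D vs E: D wins 14–11.
D vs F: F wins 15–10.
E vs F: F wins 25–0.
F beats each rival — A (25–0), B (21–4), C (21–4), D (15–10), E (25–0) — so F is the Condorcet winner.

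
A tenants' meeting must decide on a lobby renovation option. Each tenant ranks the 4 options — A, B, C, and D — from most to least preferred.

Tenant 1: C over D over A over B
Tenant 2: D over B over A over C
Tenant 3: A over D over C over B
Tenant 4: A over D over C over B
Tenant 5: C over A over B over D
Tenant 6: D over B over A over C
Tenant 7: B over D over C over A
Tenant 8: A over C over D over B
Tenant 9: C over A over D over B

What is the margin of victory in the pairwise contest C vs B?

3

Ballots ranking C above B: 6.
Ballots ranking B above C: 3.
C wins 6–3, a margin of 3.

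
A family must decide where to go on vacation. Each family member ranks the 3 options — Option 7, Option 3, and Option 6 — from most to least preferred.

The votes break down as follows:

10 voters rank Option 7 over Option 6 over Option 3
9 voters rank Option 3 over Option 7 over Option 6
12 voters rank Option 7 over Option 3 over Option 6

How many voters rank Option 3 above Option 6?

Ballots ranking Option 3 above Option 6: 9+12 = 21.
Ballots ranking Option 6 above Option 3: 10.
So 21 of 31 voters prefer Option 3 to Option 6.

21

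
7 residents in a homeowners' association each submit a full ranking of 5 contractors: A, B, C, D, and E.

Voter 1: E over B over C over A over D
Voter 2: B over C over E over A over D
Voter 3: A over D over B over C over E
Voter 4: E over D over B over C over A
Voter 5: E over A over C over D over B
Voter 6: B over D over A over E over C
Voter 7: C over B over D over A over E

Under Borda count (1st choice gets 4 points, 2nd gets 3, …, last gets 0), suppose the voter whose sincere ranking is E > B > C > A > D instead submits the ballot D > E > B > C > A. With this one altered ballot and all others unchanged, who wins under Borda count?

Borda totals with the altered ballot: A 11, B 17, C 12, D 16, E 14.
The winner is unchanged: still B.

B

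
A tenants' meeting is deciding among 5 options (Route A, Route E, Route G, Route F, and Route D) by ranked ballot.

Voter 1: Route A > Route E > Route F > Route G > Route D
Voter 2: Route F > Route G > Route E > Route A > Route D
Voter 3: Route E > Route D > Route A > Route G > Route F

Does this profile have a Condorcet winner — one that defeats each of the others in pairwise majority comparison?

Yes

Head-to-head results (3 voters total):
Route A vs Route E: Route E wins 2–1.
Route A vs Route G: Route A wins 2–1.
Route A vs Route F: Route A wins 2–1.
Route A vs Route D: Route A wins 2–1.
Route E vs Route G: Route E wins 2–1.
Route E vs Route F: Route E wins 2–1.
Route E vs Route D: Route E wins 3–0.
Route G vs Route F: Route F wins 2–1.
Route G vs Route D: Route G wins 2–1.
Route F vs Route D: Route F wins 2–1.
Route E beats each rival — Route A (2–1), Route G (2–1), Route F (2–1), Route D (3–0) — so Route E is the Condorcet winner.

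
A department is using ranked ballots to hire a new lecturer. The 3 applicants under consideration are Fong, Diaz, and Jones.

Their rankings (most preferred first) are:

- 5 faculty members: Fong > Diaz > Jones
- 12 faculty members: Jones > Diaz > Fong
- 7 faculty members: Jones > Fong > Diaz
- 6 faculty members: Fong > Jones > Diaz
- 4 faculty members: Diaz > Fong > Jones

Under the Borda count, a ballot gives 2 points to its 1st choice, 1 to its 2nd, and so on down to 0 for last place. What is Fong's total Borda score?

Borda scores:
  Fong: 5·2 + 12·0 + 7·1 + 6·2 + 4·1 = 33
  Diaz: 5·1 + 12·1 + 7·0 + 6·0 + 4·2 = 25
  Jones: 5·0 + 12·2 + 7·2 + 6·1 + 4·0 = 44

33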